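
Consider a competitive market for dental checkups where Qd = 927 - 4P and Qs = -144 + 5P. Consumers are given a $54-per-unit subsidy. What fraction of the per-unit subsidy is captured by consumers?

Consumer share = 5/9

Pre-subsidy: 927 - 4P = -144 + 5P gives P* = 119, Q* = 451.
With the rebate, buyers effectively pay Pb = Ps − 54, where Ps is the price sellers receive.
Demand in terms of Ps becomes Qd = 927 − 4(Ps − 54) = 1143 - 4Ps. Setting this equal to supply: 1143 - 4Ps = -144 + 5Ps, so Ps = 143.
Buyers pay Pb = 143 − 54 = 89; Q' = -144 + 5·143 = 571.
Buyers' price falls by P* − Pb = 119 − 89 = 30; sellers' price rises by Ps − P* = 143 − 119 = 24.
So consumers capture 30/54 = 5/9 of each unit of subsidy.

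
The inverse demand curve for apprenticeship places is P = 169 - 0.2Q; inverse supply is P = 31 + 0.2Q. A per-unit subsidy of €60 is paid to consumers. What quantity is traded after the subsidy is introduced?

Pre-subsidy: 169 - 0.2Q = 31 + 0.2Q gives Q* = 345 and P* = 100.
With the rebate, buyers effectively pay Pb = Ps − 60, where Ps is the price sellers receive.
On the curves, Pb = 169 - 0.2Q and Ps = 31 + 0.2Q; the wedge Ps − Pb = 60 gives 31 + 0.2Q − (169 - 0.2Q) = 60, so Q' = 495.
Then Pb = 169 − 0.2·495 = 70 and Ps = 31 + 0.2·495 = 130.

Q' = 495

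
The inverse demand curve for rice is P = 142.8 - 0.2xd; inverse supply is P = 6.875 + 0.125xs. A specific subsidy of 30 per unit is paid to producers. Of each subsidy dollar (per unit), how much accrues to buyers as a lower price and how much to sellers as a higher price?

Buyers gain 240/13 per unit; sellers gain 150/13 per unit

Pre-subsidy: 142.8 - 0.2x = 6.875 + 0.125x gives x* = 5437/13 and P* = 769/13.
With the subsidy, sellers receive Ps = Pb + 30 for each unit, where Pb is the price buyers pay.
On the curves, Pb = 142.8 - 0.2x and Ps = 6.875 + 0.125x; the wedge Ps − Pb = 30 gives 6.875 + 0.125x − (142.8 - 0.2x) = 30, so x' = 6637/13.
Then Pb = 142.8 − 0.2·(6637/13) = 529/13 and Ps = 6.875 + 0.125·(6637/13) = 919/13.
Buyers' price falls by P* − Pb = 769/13 − 529/13 = 240/13; sellers' price rises by Ps − P* = 919/13 − 769/13 = 150/13.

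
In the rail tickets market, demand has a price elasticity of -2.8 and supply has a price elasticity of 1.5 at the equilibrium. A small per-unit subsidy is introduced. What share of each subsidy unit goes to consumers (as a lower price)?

Consumer share = 15/43

For a small subsidy around the equilibrium, the benefit split depends on the relative slopes, which at a point are proportional to the elasticities.
Buyer share = εs/(εs + |εd|) = 1.5/(1.5 + 2.8) = 15/43; seller share = |εd|/(εs + |εd|) = 28/43.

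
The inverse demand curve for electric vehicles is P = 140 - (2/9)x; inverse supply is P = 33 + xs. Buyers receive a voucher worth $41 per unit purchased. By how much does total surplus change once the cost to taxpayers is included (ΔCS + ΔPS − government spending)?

Pre-subsidy: 140 - (2/9)x = 33 + x gives x* = 963/11 and P* = 1326/11.
With the rebate, buyers effectively pay Pb = Ps − 41, where Ps is the price sellers receive.
On the curves, Pb = 140 - (2/9)x and Ps = 33 + x; the wedge Ps − Pb = 41 gives 33 + x − (140 - (2/9)x) = 41, so x' = 1332/11.
Then Pb = 140 − (2/9)·(1332/11) = 1244/11 and Ps = 33 + 1·(1332/11) = 1695/11.
ΔCS = ½(963/11 + 1332/11)(1326/11 − 1244/11) = 94095/121; ΔPS = ½(963/11 + 1332/11)(1695/11 − 1326/11) = 846855/242.
Government spending = 41 × 1332/11 = 54612/11.
Net change = 94095/121 + 846855/242 − 54612/11 = -15129/22. The loss equals the DWL triangle ½·41·369/11.

Net change in total surplus = -15129/22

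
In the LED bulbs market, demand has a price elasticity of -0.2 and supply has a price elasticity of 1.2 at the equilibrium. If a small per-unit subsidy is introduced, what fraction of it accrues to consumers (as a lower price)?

For a small subsidy around the equilibrium, the benefit split depends on the relative slopes, which at a point are proportional to the elasticities.
Buyer share = εs/(εs + |εd|) = 1.2/(1.2 + 0.2) = 6/7; seller share = |εd|/(εs + |εd|) = 1/7.

Consumer share = 6/7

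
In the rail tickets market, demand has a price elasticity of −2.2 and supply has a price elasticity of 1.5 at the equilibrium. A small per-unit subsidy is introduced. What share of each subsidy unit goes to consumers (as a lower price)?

For a small subsidy around the equilibrium, the benefit split depends on the relative slopes, which at a point are proportional to the elasticities.
Buyer share = εs/(εs + |εd|) = 1.5/(1.5 + 2.2) = 15/37; seller share = |εd|/(εs + |εd|) = 22/37.

Consumer share = 15/37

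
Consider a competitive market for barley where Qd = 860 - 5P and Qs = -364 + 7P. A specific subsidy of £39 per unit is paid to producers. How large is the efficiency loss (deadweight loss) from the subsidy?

Pre-subsidy: 860 - 5P = -364 + 7P gives P* = 102, Q* = 350.
With the subsidy, sellers receive Ps = Pb + 39 for each unit, where Pb is the price buyers pay.
Supply in terms of Pb becomes Qs = -364 + 7(Pb + 39) = -91 + 7Pb. Setting this equal to demand: 860 - 5Pb = -91 + 7Pb, so Pb = 79.25.
Sellers receive Ps = 79.25 + 39 = 118.25; Q' = 860 − 5·79.25 = 463.75.
The subsidy expands output by 463.75 − 350 = 113.75 past the efficient level; on those units the gap between marginal cost and willingness to pay runs from 0 up to 39.
DWL = ½ × 39 × 113.75 = 2218.125.

Deadweight loss = £2218.125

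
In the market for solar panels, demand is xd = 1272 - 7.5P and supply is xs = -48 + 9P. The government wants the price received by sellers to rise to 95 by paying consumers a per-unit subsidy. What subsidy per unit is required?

At a seller price of 95, quantity supplied is -48 + 9·95 = 807.
Buyers absorb 807 only when they pay Pb with 1272 − 7.5·Pb = 807, i.e. Pb = 62.
s = Ps − Pb = 95 − 62 = 33.

Required subsidy s = 33 per unit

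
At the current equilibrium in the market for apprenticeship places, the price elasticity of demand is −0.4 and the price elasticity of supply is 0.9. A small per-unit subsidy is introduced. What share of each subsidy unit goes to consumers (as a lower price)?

Consumer share = 9/13

For a small subsidy around the equilibrium, the benefit split depends on the relative slopes, which at a point are proportional to the elasticities.
Buyer share = εs/(εs + |εd|) = 0.9/(0.9 + 0.4) = 9/13; seller share = |εd|/(εs + |εd|) = 4/13.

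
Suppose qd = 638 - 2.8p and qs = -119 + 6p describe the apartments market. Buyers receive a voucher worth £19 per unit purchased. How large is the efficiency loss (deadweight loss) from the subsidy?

Pre-subsidy: 638 - 2.8p = -119 + 6p gives p* = 3785/44, q* = 8737/22.
With the rebate, buyers effectively pay pb = ps − 19, where ps is the price sellers receive.
Demand in terms of ps becomes qd = 638 − 2.8(ps − 19) = 691.2 - 2.8ps. Setting this equal to supply: 691.2 - 2.8ps = -119 + 6ps, so ps = 4051/44.
Buyers pay pb = 4051/44 − 19 = 3215/44; q' = -119 + 6·(4051/44) = 9535/22.
The subsidy expands output by 9535/22 − 8737/22 = 399/11 past the efficient level; on those units the gap between marginal cost and willingness to pay runs from 0 up to 19.
DWL = ½ × 19 × 399/11 = 7581/22.

Deadweight loss = 7581/22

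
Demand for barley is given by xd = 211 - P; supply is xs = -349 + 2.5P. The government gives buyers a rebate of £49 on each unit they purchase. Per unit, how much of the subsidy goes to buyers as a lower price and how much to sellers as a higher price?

Buyers gain £35 per unit; sellers gain £14 per unit

Pre-subsidy: 211 - P = -349 + 2.5P gives P* = 160, x* = 51.
With the rebate, buyers effectively pay Pb = Ps − 49, where Ps is the price sellers receive.
Demand in terms of Ps becomes xd = 211 − 1(Ps − 49) = 260 - Ps. Setting this equal to supply: 260 - Ps = -349 + 2.5Ps, so Ps = 174.
Buyers pay Pb = 174 − 49 = 125; x' = -349 + 2.5·174 = 86.
Buyers' price falls by P* − Pb = 160 − 125 = 35; sellers' price rises by Ps − P* = 174 − 160 = 14.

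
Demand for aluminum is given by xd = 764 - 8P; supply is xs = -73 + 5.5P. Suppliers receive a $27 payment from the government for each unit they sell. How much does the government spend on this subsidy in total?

Pre-subsidy: 764 - 8P = -73 + 5.5P gives P* = 62, x* = 268.
With the subsidy, sellers receive Ps = Pb + 27 for each unit, where Pb is the price buyers pay.
Supply in terms of Pb becomes xs = -73 + 5.5(Pb + 27) = 75.5 + 5.5Pb. Setting this equal to demand: 764 - 8Pb = 75.5 + 5.5Pb, so Pb = 51.
Sellers receive Ps = 51 + 27 = 78; x' = 764 − 8·51 = 356.
Government outlay = subsidy × quantity = 27 × 356 = 9612.

Government cost = $9612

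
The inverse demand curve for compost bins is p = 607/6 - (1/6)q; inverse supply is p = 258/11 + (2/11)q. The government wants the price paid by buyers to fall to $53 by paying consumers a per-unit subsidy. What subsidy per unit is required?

At a buyer price of 53, quantity demanded is 607 − 6·53 = 289.
Sellers supply 289 only when they receive ps = 258/11 + (2/11)·289 = 76.
s = ps − pb = 76 − 53 = 23.

Required subsidy s = $23 per unit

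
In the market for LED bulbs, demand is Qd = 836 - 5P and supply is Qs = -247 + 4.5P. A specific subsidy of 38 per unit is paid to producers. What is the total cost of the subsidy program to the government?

Pre-subsidy: 836 - 5P = -247 + 4.5P gives P* = 114, Q* = 266.
With the subsidy, sellers receive Ps = Pb + 38 for each unit, where Pb is the price buyers pay.
Supply in terms of Pb becomes Qs = -247 + 4.5(Pb + 38) = -76 + 4.5Pb. Setting this equal to demand: 836 - 5Pb = -76 + 4.5Pb, so Pb = 96.
Sellers receive Ps = 96 + 38 = 134; Q' = 836 − 5·96 = 356.
Government outlay = subsidy × quantity = 38 × 356 = 13528.

Government cost = 13528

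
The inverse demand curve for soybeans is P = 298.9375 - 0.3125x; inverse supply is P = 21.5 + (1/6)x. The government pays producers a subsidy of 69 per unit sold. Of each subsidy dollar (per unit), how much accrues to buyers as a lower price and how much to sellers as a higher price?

Pre-subsidy: 298.9375 - 0.3125x = 21.5 + (1/6)x gives x* = 579 and P* = 118.
With the subsidy, sellers receive Ps = Pb + 69 for each unit, where Pb is the price buyers pay.
On the curves, Pb = 298.9375 - 0.3125x and Ps = 21.5 + (1/6)x; the wedge Ps − Pb = 69 gives 21.5 + (1/6)x − (298.9375 - 0.3125x) = 69, so x' = 723.
Then Pb = 298.9375 − 0.3125·723 = 73 and Ps = 21.5 + (1/6)·723 = 142.
Buyers' price falls by P* − Pb = 118 − 73 = 45; sellers' price rises by Ps − P* = 142 − 118 = 24.

Buyers gain 45 per unit; sellers gain 24 per unit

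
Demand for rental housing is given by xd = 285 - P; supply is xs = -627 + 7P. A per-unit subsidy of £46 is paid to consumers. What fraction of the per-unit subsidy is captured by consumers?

Pre-subsidy: 285 - P = -627 + 7P gives P* = 114, x* = 171.
With the rebate, buyers effectively pay Pb = Ps − 46, where Ps is the price sellers receive.
Demand in terms of Ps becomes xd = 285 − 1(Ps − 46) = 331 - Ps. Setting this equal to supply: 331 - Ps = -627 + 7Ps, so Ps = 119.75.
Buyers pay Pb = 119.75 − 46 = 73.75; x' = -627 + 7·119.75 = 211.25.
Buyers' price falls by P* − Pb = 114 − 73.75 = 40.25; sellers' price rises by Ps − P* = 119.75 − 114 = 5.75.
So consumers capture 40.25/46 = 0.875 of each unit of subsidy.

Consumer share = 0.875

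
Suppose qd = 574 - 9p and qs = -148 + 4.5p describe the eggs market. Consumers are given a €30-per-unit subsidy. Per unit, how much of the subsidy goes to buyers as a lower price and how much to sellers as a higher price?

Pre-subsidy: 574 - 9p = -148 + 4.5p gives p* = 1444/27, q* = 278/3.
With the rebate, buyers effectively pay pb = ps − 30, where ps is the price sellers receive.
Demand in terms of ps becomes qd = 574 − 9(ps − 30) = 844 - 9ps. Setting this equal to supply: 844 - 9ps = -148 + 4.5ps, so ps = 1984/27.
Buyers pay pb = 1984/27 − 30 = 1174/27; q' = -148 + 4.5·(1984/27) = 548/3.
Buyers' price falls by p* − pb = 1444/27 − 1174/27 = 10; sellers' price rises by ps − p* = 1984/27 − 1444/27 = 20.

Buyers gain €10 per unit; sellers gain €20 per unit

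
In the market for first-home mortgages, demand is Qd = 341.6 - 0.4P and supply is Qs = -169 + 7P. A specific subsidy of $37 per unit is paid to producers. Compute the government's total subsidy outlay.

Government cost = $12136

Pre-subsidy: 341.6 - 0.4P = -169 + 7P gives P* = 69, Q* = 314.
With the subsidy, sellers receive Ps = Pb + 37 for each unit, where Pb is the price buyers pay.
Supply in terms of Pb becomes Qs = -169 + 7(Pb + 37) = 90 + 7Pb. Setting this equal to demand: 341.6 - 0.4Pb = 90 + 7Pb, so Pb = 34.
Sellers receive Ps = 34 + 37 = 71; Q' = 341.6 − 0.4·34 = 328.
Government outlay = subsidy × quantity = 37 × 328 = 12136.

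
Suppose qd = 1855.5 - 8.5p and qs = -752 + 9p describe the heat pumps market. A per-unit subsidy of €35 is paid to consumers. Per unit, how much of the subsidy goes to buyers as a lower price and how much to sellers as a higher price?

Buyers gain €18 per unit; sellers gain €17 per unit

Pre-subsidy: 1855.5 - 8.5p = -752 + 9p gives p* = 149, q* = 589.
With the rebate, buyers effectively pay pb = ps − 35, where ps is the price sellers receive.
Demand in terms of ps becomes qd = 1855.5 − 8.5(ps − 35) = 2153 - 8.5ps. Setting this equal to supply: 2153 - 8.5ps = -752 + 9ps, so ps = 166.
Buyers pay pb = 166 − 35 = 131; q' = -752 + 9·166 = 742.
Buyers' price falls by p* − pb = 149 − 131 = 18; sellers' price rises by ps − p* = 166 − 149 = 17.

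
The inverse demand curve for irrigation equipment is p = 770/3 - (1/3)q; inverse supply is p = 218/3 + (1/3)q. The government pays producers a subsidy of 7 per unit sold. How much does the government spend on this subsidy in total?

Government cost = 2005.5

Pre-subsidy: 770/3 - (1/3)q = 218/3 + (1/3)q gives q* = 276 and p* = 494/3.
With the subsidy, sellers receive ps = pb + 7 for each unit, where pb is the price buyers pay.
On the curves, pb = 770/3 - (1/3)q and ps = 218/3 + (1/3)q; the wedge ps − pb = 7 gives 218/3 + (1/3)q − (770/3 - (1/3)q) = 7, so q' = 286.5.
Then pb = 770/3 − (1/3)·286.5 = 967/6 and ps = 218/3 + (1/3)·286.5 = 1009/6.
Government outlay = subsidy × quantity = 7 × 286.5 = 2005.5.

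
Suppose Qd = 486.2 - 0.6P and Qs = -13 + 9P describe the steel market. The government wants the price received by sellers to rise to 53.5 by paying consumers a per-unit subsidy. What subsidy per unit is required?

Required subsidy s = 24 per unit

At a seller price of 53.5, quantity supplied is -13 + 9·53.5 = 468.5.
Buyers absorb 468.5 only when they pay Pb with 486.2 − 0.6·Pb = 468.5, i.e. Pb = 29.5.
s = Ps − Pb = 53.5 − 29.5 = 24.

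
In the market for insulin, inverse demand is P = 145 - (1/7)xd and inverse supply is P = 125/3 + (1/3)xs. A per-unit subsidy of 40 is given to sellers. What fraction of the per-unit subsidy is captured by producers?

Pre-subsidy: 145 - (1/7)x = 125/3 + (1/3)x gives x* = 217 and P* = 114.
With the subsidy, sellers receive Ps = Pb + 40 for each unit, where Pb is the price buyers pay.
On the curves, Pb = 145 - (1/7)x and Ps = 125/3 + (1/3)x; the wedge Ps − Pb = 40 gives 125/3 + (1/3)x − (145 - (1/7)x) = 40, so x' = 301.
Then Pb = 145 − (1/7)·301 = 102 and Ps = 125/3 + (1/3)·301 = 142.
Buyers' price falls by P* − Pb = 114 − 102 = 12; sellers' price rises by Ps − P* = 142 − 114 = 28.
So producers capture 28/40 = 0.7 of each unit of subsidy.

Producer share = 0.7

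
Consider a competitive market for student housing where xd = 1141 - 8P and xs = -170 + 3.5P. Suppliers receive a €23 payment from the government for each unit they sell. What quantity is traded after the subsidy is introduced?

Pre-subsidy: 1141 - 8P = -170 + 3.5P gives P* = 114, x* = 229.
With the subsidy, sellers receive Ps = Pb + 23 for each unit, where Pb is the price buyers pay.
Supply in terms of Pb becomes xs = -170 + 3.5(Pb + 23) = -89.5 + 3.5Pb. Setting this equal to demand: 1141 - 8Pb = -89.5 + 3.5Pb, so Pb = 107.
Sellers receive Ps = 107 + 23 = 130; x' = 1141 − 8·107 = 285.

x' = 285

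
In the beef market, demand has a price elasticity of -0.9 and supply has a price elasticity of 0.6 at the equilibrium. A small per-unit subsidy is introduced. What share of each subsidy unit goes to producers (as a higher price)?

Producer share = 0.6

For a small subsidy around the equilibrium, the benefit split depends on the relative slopes, which at a point are proportional to the elasticities.
Buyer share = εs/(εs + |εd|) = 0.6/(0.6 + 0.9) = 0.4; seller share = |εd|/(εs + |εd|) = 0.6.
So producers capture 0.6 of the subsidy.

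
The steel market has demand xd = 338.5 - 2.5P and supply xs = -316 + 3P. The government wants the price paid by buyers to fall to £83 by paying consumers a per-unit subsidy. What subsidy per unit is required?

Required subsidy s = £66 per unit

At a buyer price of 83, quantity demanded is 338.5 − 2.5·83 = 131.
Sellers supply 131 only when they receive Ps with -316 + 3·Ps = 131, i.e. Ps = 149.
s = Ps − Pb = 149 − 83 = 66.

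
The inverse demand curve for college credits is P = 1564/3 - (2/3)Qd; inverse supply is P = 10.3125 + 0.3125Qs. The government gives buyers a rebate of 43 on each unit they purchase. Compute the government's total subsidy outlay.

Pre-subsidy: 1564/3 - (2/3)Q = 10.3125 + 0.3125Q gives Q* = 24529/47 and P* = 8150/47.
With the rebate, buyers effectively pay Pb = Ps − 43, where Ps is the price sellers receive.
On the curves, Pb = 1564/3 - (2/3)Q and Ps = 10.3125 + 0.3125Q; the wedge Ps − Pb = 43 gives 10.3125 + 0.3125Q − (1564/3 - (2/3)Q) = 43, so Q' = 26593/47.
Then Pb = 1564/3 − (2/3)·(26593/47) = 6774/47 and Ps = 10.3125 + 0.3125·(26593/47) = 8795/47.
Government outlay = subsidy × quantity = 43 × 26593/47 = 1143499/47.

Government cost = 1143499/47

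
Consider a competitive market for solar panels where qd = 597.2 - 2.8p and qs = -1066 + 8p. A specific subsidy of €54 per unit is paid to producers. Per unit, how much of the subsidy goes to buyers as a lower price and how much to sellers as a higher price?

Pre-subsidy: 597.2 - 2.8p = -1066 + 8p gives p* = 154, q* = 166.
With the subsidy, sellers receive ps = pb + 54 for each unit, where pb is the price buyers pay.
Supply in terms of pb becomes qs = -1066 + 8(pb + 54) = -634 + 8pb. Setting this equal to demand: 597.2 - 2.8pb = -634 + 8pb, so pb = 114.
Sellers receive ps = 114 + 54 = 168; q' = 597.2 − 2.8·114 = 278.
Buyers' price falls by p* − pb = 154 − 114 = 40; sellers' price rises by ps − p* = 168 − 154 = 14.

Buyers gain €40 per unit; sellers gain €14 per unit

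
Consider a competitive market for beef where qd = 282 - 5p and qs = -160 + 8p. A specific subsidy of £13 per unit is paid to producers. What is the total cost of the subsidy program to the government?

Pre-subsidy: 282 - 5p = -160 + 8p gives p* = 34, q* = 112.
With the subsidy, sellers receive ps = pb + 13 for each unit, where pb is the price buyers pay.
Supply in terms of pb becomes qs = -160 + 8(pb + 13) = -56 + 8pb. Setting this equal to demand: 282 - 5pb = -56 + 8pb, so pb = 26.
Sellers receive ps = 26 + 13 = 39; q' = 282 − 5·26 = 152.
Government outlay = subsidy × quantity = 13 × 152 = 1976.

Government cost = £1976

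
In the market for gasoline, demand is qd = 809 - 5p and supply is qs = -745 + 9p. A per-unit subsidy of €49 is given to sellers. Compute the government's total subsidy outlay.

Government cost = €20163.5

Pre-subsidy: 809 - 5p = -745 + 9p gives p* = 111, q* = 254.
With the subsidy, sellers receive ps = pb + 49 for each unit, where pb is the price buyers pay.
Supply in terms of pb becomes qs = -745 + 9(pb + 49) = -304 + 9pb. Setting this equal to demand: 809 - 5pb = -304 + 9pb, so pb = 79.5.
Sellers receive ps = 79.5 + 49 = 128.5; q' = 809 − 5·79.5 = 411.5.
Government outlay = subsidy × quantity = 49 × 411.5 = 20163.5.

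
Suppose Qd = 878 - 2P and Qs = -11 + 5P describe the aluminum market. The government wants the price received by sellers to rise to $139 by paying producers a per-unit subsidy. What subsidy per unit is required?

Required subsidy s = $42 per unit

At a seller price of 139, quantity supplied is -11 + 5·139 = 684.
Buyers absorb 684 only when they pay Pb with 878 − 2·Pb = 684, i.e. Pb = 97.
s = Ps − Pb = 139 − 97 = 42.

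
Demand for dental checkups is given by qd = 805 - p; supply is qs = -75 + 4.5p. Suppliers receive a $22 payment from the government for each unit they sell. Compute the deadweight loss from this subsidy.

Deadweight loss = $198

Pre-subsidy: 805 - p = -75 + 4.5p gives p* = 160, q* = 645.
With the subsidy, sellers receive ps = pb + 22 for each unit, where pb is the price buyers pay.
Supply in terms of pb becomes qs = -75 + 4.5(pb + 22) = 24 + 4.5pb. Setting this equal to demand: 805 - pb = 24 + 4.5pb, so pb = 142.
Sellers receive ps = 142 + 22 = 164; q' = 805 − 1·142 = 663.
The subsidy expands output by 663 − 645 = 18 past the efficient level; on those units the gap between marginal cost and willingness to pay runs from 0 up to 22.
DWL = ½ × 22 × 18 = 198.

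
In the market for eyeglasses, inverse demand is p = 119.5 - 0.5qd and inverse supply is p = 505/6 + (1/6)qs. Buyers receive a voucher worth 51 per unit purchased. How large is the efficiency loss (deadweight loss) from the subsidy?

Deadweight loss = 1950.75

Pre-subsidy: 119.5 - 0.5q = 505/6 + (1/6)q gives q* = 53 and p* = 93.
With the rebate, buyers effectively pay pb = ps − 51, where ps is the price sellers receive.
On the curves, pb = 119.5 - 0.5q and ps = 505/6 + (1/6)q; the wedge ps − pb = 51 gives 505/6 + (1/6)q − (119.5 - 0.5q) = 51, so q' = 129.5.
Then pb = 119.5 − 0.5·129.5 = 54.75 and ps = 505/6 + (1/6)·129.5 = 105.75.
The subsidy expands output by 129.5 − 53 = 76.5 past the efficient level; on those units the gap between marginal cost and willingness to pay runs from 0 up to 51.
DWL = ½ × 51 × 76.5 = 1950.75.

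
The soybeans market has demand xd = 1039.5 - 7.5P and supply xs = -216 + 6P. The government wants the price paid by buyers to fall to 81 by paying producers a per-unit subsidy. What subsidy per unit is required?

Required subsidy s = 27 per unit

At a buyer price of 81, quantity demanded is 1039.5 − 7.5·81 = 432.
Sellers supply 432 only when they receive Ps with -216 + 6·Ps = 432, i.e. Ps = 108.
s = Ps − Pb = 108 − 81 = 27.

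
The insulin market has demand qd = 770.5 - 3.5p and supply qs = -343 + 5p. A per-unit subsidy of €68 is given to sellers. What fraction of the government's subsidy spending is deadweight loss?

DWL / government spending = 35/226

Pre-subsidy: 770.5 - 3.5p = -343 + 5p gives p* = 131, q* = 312.
With the subsidy, sellers receive ps = pb + 68 for each unit, where pb is the price buyers pay.
Supply in terms of pb becomes qs = -343 + 5(pb + 68) = -3 + 5pb. Setting this equal to demand: 770.5 - 3.5pb = -3 + 5pb, so pb = 91.
Sellers receive ps = 91 + 68 = 159; q' = 770.5 − 3.5·91 = 452.
ΔCS = ½(312 + 452)(131 − 91) = 15280; ΔPS = ½(312 + 452)(159 − 131) = 10696.
Government spending = 68 × 452 = 30736.
DWL = ½ × 68 × (452 − 312) = 4760; fraction = 4760 / 30736 = 35/226.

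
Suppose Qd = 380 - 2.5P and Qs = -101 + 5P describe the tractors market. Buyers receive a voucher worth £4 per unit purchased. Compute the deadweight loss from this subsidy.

Deadweight loss = 40/3

Pre-subsidy: 380 - 2.5P = -101 + 5P gives P* = 962/15, Q* = 659/3.
With the rebate, buyers effectively pay Pb = Ps − 4, where Ps is the price sellers receive.
Demand in terms of Ps becomes Qd = 380 − 2.5(Ps − 4) = 390 - 2.5Ps. Setting this equal to supply: 390 - 2.5Ps = -101 + 5Ps, so Ps = 982/15.
Buyers pay Pb = 982/15 − 4 = 922/15; Q' = -101 + 5·(982/15) = 679/3.
The subsidy expands output by 679/3 − 659/3 = 20/3 past the efficient level; on those units the gap between marginal cost and willingness to pay runs from 0 up to 4.
DWL = ½ × 4 × 20/3 = 40/3.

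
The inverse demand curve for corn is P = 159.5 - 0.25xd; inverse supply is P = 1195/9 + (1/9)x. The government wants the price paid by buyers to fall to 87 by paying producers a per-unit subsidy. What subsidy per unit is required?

At a buyer price of 87, quantity demanded is 638 − 4·87 = 290.
Sellers supply 290 only when they receive Ps = 1195/9 + (1/9)·290 = 165.
s = Ps − Pb = 165 − 87 = 78.

Required subsidy s = 78 per unit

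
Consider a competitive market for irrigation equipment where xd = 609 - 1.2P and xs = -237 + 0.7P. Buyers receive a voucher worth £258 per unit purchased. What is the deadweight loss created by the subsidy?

Deadweight loss = 1397844/95

Pre-subsidy: 609 - 1.2P = -237 + 0.7P gives P* = 8460/19, x* = 1419/19.
With the rebate, buyers effectively pay Pb = Ps − 258, where Ps is the price sellers receive.
Demand in terms of Ps becomes xd = 609 − 1.2(Ps − 258) = 918.6 - 1.2Ps. Setting this equal to supply: 918.6 - 1.2Ps = -237 + 0.7Ps, so Ps = 11556/19.
Buyers pay Pb = 11556/19 − 258 = 6654/19; x' = -237 + 0.7·(11556/19) = 17931/95.
The subsidy expands output by 17931/95 − 1419/19 = 10836/95 past the efficient level; on those units the gap between marginal cost and willingness to pay runs from 0 up to 258.
DWL = ½ × 258 × 10836/95 = 1397844/95.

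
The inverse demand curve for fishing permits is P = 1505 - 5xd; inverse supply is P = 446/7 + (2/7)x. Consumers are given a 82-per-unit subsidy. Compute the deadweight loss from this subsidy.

Deadweight loss = 23534/37

Pre-subsidy: 1505 - 5x = 446/7 + (2/7)x gives x* = 10089/37 and P* = 5240/37.
With the rebate, buyers effectively pay Pb = Ps − 82, where Ps is the price sellers receive.
On the curves, Pb = 1505 - 5x and Ps = 446/7 + (2/7)x; the wedge Ps − Pb = 82 gives 446/7 + (2/7)x − (1505 - 5x) = 82, so x' = 10663/37.
Then Pb = 1505 − 5·(10663/37) = 2370/37 and Ps = 446/7 + (2/7)·(10663/37) = 5404/37.
The subsidy expands output by 10663/37 − 10089/37 = 574/37 past the efficient level; on those units the gap between marginal cost and willingness to pay runs from 0 up to 82.
DWL = ½ × 82 × 574/37 = 23534/37.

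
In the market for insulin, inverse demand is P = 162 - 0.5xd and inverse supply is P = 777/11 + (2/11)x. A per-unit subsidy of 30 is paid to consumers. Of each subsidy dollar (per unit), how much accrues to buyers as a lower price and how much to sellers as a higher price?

Buyers gain 22 per unit; sellers gain 8 per unit

Pre-subsidy: 162 - 0.5x = 777/11 + (2/11)x gives x* = 134 and P* = 95.
With the rebate, buyers effectively pay Pb = Ps − 30, where Ps is the price sellers receive.
On the curves, Pb = 162 - 0.5x and Ps = 777/11 + (2/11)x; the wedge Ps − Pb = 30 gives 777/11 + (2/11)x − (162 - 0.5x) = 30, so x' = 178.
Then Pb = 162 − 0.5·178 = 73 and Ps = 777/11 + (2/11)·178 = 103.
Buyers' price falls by P* − Pb = 95 − 73 = 22; sellers' price rises by Ps − P* = 103 − 95 = 8.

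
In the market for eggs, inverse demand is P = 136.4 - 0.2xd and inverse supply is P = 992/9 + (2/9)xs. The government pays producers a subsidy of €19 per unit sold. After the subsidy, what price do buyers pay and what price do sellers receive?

Pre-subsidy: 136.4 - 0.2x = 992/9 + (2/9)x gives x* = 62 and P* = 124.
With the subsidy, sellers receive Ps = Pb + 19 for each unit, where Pb is the price buyers pay.
On the curves, Pb = 136.4 - 0.2x and Ps = 992/9 + (2/9)x; the wedge Ps − Pb = 19 gives 992/9 + (2/9)x − (136.4 - 0.2x) = 19, so x' = 107.
Then Pb = 136.4 − 0.2·107 = 115 and Ps = 992/9 + (2/9)·107 = 134.

Buyers pay €115; sellers receive €134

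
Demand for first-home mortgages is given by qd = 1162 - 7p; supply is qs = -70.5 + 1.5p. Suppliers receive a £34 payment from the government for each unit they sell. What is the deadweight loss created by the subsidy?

Pre-subsidy: 1162 - 7p = -70.5 + 1.5p gives p* = 145, q* = 147.
With the subsidy, sellers receive ps = pb + 34 for each unit, where pb is the price buyers pay.
Supply in terms of pb becomes qs = -70.5 + 1.5(pb + 34) = -19.5 + 1.5pb. Setting this equal to demand: 1162 - 7pb = -19.5 + 1.5pb, so pb = 139.
Sellers receive ps = 139 + 34 = 173; q' = 1162 − 7·139 = 189.
The subsidy expands output by 189 − 147 = 42 past the efficient level; on those units the gap between marginal cost and willingness to pay runs from 0 up to 34.
DWL = ½ × 34 × 42 = 714.

Deadweight loss = £714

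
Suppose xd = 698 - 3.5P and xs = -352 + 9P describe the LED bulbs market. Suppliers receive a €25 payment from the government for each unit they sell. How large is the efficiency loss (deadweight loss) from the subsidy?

Deadweight loss = €787.5

Pre-subsidy: 698 - 3.5P = -352 + 9P gives P* = 84, x* = 404.
With the subsidy, sellers receive Ps = Pb + 25 for each unit, where Pb is the price buyers pay.
Supply in terms of Pb becomes xs = -352 + 9(Pb + 25) = -127 + 9Pb. Setting this equal to demand: 698 - 3.5Pb = -127 + 9Pb, so Pb = 66.
Sellers receive Ps = 66 + 25 = 91; x' = 698 − 3.5·66 = 467.
The subsidy expands output by 467 − 404 = 63 past the efficient level; on those units the gap between marginal cost and willingness to pay runs from 0 up to 25.
DWL = ½ × 25 × 63 = 787.5.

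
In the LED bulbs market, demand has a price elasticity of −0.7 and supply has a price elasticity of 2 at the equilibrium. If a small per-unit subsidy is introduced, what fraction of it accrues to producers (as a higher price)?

Producer share = 7/27

For a small subsidy around the equilibrium, the benefit split depends on the relative slopes, which at a point are proportional to the elasticities.
Buyer share = εs/(εs + |εd|) = 2/(2 + 0.7) = 20/27; seller share = |εd|/(εs + |εd|) = 7/27.
So producers capture 7/27 of the subsidy.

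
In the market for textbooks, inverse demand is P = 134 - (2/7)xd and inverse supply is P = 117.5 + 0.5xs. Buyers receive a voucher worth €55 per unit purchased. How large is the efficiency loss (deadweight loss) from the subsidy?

Deadweight loss = €1925

Pre-subsidy: 134 - (2/7)x = 117.5 + 0.5x gives x* = 21 and P* = 128.
With the rebate, buyers effectively pay Pb = Ps − 55, where Ps is the price sellers receive.
On the curves, Pb = 134 - (2/7)x and Ps = 117.5 + 0.5x; the wedge Ps − Pb = 55 gives 117.5 + 0.5x − (134 - (2/7)x) = 55, so x' = 91.
Then Pb = 134 − (2/7)·91 = 108 and Ps = 117.5 + 0.5·91 = 163.
The subsidy expands output by 91 − 21 = 70 past the efficient level; on those units the gap between marginal cost and willingness to pay runs from 0 up to 55.
DWL = ½ × 55 × 70 = 1925.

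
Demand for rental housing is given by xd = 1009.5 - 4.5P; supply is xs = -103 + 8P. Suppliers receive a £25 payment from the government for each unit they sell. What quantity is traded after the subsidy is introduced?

x' = 681

Pre-subsidy: 1009.5 - 4.5P = -103 + 8P gives P* = 89, x* = 609.
With the subsidy, sellers receive Ps = Pb + 25 for each unit, where Pb is the price buyers pay.
Supply in terms of Pb becomes xs = -103 + 8(Pb + 25) = 97 + 8Pb. Setting this equal to demand: 1009.5 - 4.5Pb = 97 + 8Pb, so Pb = 73.
Sellers receive Ps = 73 + 25 = 98; x' = 1009.5 − 4.5·73 = 681.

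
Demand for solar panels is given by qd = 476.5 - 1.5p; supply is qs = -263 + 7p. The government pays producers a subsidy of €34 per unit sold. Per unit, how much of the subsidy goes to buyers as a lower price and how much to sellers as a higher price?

Pre-subsidy: 476.5 - 1.5p = -263 + 7p gives p* = 87, q* = 346.
With the subsidy, sellers receive ps = pb + 34 for each unit, where pb is the price buyers pay.
Supply in terms of pb becomes qs = -263 + 7(pb + 34) = -25 + 7pb. Setting this equal to demand: 476.5 - 1.5pb = -25 + 7pb, so pb = 59.
Sellers receive ps = 59 + 34 = 93; q' = 476.5 − 1.5·59 = 388.
Buyers' price falls by p* − pb = 87 − 59 = 28; sellers' price rises by ps − p* = 93 − 87 = 6.

Buyers gain €28 per unit; sellers gain €6 per unit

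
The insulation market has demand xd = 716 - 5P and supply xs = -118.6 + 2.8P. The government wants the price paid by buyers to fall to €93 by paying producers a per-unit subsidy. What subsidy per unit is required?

Required subsidy s = €39 per unit

At a buyer price of 93, quantity demanded is 716 − 5·93 = 251.
Sellers supply 251 only when they receive Ps with -118.6 + 2.8·Ps = 251, i.e. Ps = 132.
s = Ps − Pb = 132 − 93 = 39.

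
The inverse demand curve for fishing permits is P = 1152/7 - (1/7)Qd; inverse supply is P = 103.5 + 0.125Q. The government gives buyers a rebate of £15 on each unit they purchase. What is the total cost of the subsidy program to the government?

Government cost = £4260

Pre-subsidy: 1152/7 - (1/7)Q = 103.5 + 0.125Q gives Q* = 228 and P* = 132.
With the rebate, buyers effectively pay Pb = Ps − 15, where Ps is the price sellers receive.
On the curves, Pb = 1152/7 - (1/7)Q and Ps = 103.5 + 0.125Q; the wedge Ps − Pb = 15 gives 103.5 + 0.125Q − (1152/7 - (1/7)Q) = 15, so Q' = 284.
Then Pb = 1152/7 − (1/7)·284 = 124 and Ps = 103.5 + 0.125·284 = 139.
Government outlay = subsidy × quantity = 15 × 284 = 4260.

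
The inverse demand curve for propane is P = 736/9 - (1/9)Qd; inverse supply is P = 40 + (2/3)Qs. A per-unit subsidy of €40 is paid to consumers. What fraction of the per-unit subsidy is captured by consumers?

Consumer share = 1/7

Pre-subsidy: 736/9 - (1/9)Q = 40 + (2/3)Q gives Q* = 376/7 and P* = 1592/21.
With the rebate, buyers effectively pay Pb = Ps − 40, where Ps is the price sellers receive.
On the curves, Pb = 736/9 - (1/9)Q and Ps = 40 + (2/3)Q; the wedge Ps − Pb = 40 gives 40 + (2/3)Q − (736/9 - (1/9)Q) = 40, so Q' = 736/7.
Then Pb = 736/9 − (1/9)·(736/7) = 1472/21 and Ps = 40 + (2/3)·(736/7) = 2312/21.
Buyers' price falls by P* − Pb = 1592/21 − 1472/21 = 40/7; sellers' price rises by Ps − P* = 2312/21 − 1592/21 = 240/7.
So consumers capture (40/7)/40 = 1/7 of each unit of subsidy.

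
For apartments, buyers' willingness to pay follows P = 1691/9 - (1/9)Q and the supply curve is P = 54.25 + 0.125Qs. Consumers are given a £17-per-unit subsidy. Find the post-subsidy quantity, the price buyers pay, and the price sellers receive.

Q' = 638; buyers pay £117; sellers receive £134

Pre-subsidy: 1691/9 - (1/9)Q = 54.25 + 0.125Q gives Q* = 566 and P* = 125.
With the rebate, buyers effectively pay Pb = Ps − 17, where Ps is the price sellers receive.
On the curves, Pb = 1691/9 - (1/9)Q and Ps = 54.25 + 0.125Q; the wedge Ps − Pb = 17 gives 54.25 + 0.125Q − (1691/9 - (1/9)Q) = 17, so Q' = 638.
Then Pb = 1691/9 − (1/9)·638 = 117 and Ps = 54.25 + 0.125·638 = 134.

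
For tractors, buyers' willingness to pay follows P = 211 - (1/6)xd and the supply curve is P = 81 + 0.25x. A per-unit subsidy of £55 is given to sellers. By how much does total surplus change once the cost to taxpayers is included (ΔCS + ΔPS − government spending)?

Net change in total surplus = -£3630

Pre-subsidy: 211 - (1/6)x = 81 + 0.25x gives x* = 312 and P* = 159.
With the subsidy, sellers receive Ps = Pb + 55 for each unit, where Pb is the price buyers pay.
On the curves, Pb = 211 - (1/6)x and Ps = 81 + 0.25x; the wedge Ps − Pb = 55 gives 81 + 0.25x − (211 - (1/6)x) = 55, so x' = 444.
Then Pb = 211 − (1/6)·444 = 137 and Ps = 81 + 0.25·444 = 192.
ΔCS = ½(312 + 444)(159 − 137) = 8316; ΔPS = ½(312 + 444)(192 − 159) = 12474.
Government spending = 55 × 444 = 24420.
Net change = 8316 + 12474 − 24420 = -3630. The loss equals the DWL triangle ½·55·132.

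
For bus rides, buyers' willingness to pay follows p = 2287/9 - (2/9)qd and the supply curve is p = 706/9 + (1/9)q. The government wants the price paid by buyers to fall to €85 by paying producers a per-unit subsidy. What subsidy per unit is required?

At a buyer price of 85, quantity demanded is 1143.5 − 4.5·85 = 761.
Sellers supply 761 only when they receive ps = 706/9 + (1/9)·761 = 163.
s = ps − pb = 163 − 85 = 78.

Required subsidy s = €78 per unit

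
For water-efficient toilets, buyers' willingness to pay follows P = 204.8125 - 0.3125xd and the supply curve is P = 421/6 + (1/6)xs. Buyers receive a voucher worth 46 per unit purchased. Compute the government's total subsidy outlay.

Pre-subsidy: 204.8125 - 0.3125x = 421/6 + (1/6)x gives x* = 281 and P* = 117.
With the rebate, buyers effectively pay Pb = Ps − 46, where Ps is the price sellers receive.
On the curves, Pb = 204.8125 - 0.3125x and Ps = 421/6 + (1/6)x; the wedge Ps − Pb = 46 gives 421/6 + (1/6)x − (204.8125 - 0.3125x) = 46, so x' = 377.
Then Pb = 204.8125 − 0.3125·377 = 87 and Ps = 421/6 + (1/6)·377 = 133.
Government outlay = subsidy × quantity = 46 × 377 = 17342.

Government cost = 17342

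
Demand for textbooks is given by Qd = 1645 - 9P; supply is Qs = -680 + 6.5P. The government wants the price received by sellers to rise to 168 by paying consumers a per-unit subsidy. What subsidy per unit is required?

Required subsidy s = 31 per unit

At a seller price of 168, quantity supplied is -680 + 6.5·168 = 412.
Buyers absorb 412 only when they pay Pb with 1645 − 9·Pb = 412, i.e. Pb = 137.
s = Ps − Pb = 168 − 137 = 31.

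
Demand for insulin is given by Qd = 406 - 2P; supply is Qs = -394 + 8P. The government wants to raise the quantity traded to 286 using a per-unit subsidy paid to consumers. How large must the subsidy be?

At Q = 286, invert demand for the buyer price: Pb = (406 − 286)/2 = 60; invert supply for the seller price: Ps = (286 − (-394))/8 = 85.
The subsidy must fill the gap: s = Ps − Pb = 85 − 60 = 25.

Required subsidy s = 25 per unit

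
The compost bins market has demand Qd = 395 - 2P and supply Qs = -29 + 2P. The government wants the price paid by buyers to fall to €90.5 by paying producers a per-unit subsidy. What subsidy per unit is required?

At a buyer price of 90.5, quantity demanded is 395 − 2·90.5 = 214.
Sellers supply 214 only when they receive Ps with -29 + 2·Ps = 214, i.e. Ps = 121.5.
s = Ps − Pb = 121.5 − 90.5 = 31.

Required subsidy s = €31 per unit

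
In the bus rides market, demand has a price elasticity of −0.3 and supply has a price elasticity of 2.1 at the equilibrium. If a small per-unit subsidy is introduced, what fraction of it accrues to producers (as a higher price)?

Producer share = 0.125

For a small subsidy around the equilibrium, the benefit split depends on the relative slopes, which at a point are proportional to the elasticities.
Buyer share = εs/(εs + |εd|) = 2.1/(2.1 + 0.3) = 0.875; seller share = |εd|/(εs + |εd|) = 0.125.
So producers capture 0.125 of the subsidy.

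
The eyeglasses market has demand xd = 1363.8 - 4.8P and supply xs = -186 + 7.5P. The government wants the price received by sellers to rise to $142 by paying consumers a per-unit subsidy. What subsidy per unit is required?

Required subsidy s = $41 per unit

At a seller price of 142, quantity supplied is -186 + 7.5·142 = 879.
Buyers absorb 879 only when they pay Pb with 1363.8 − 4.8·Pb = 879, i.e. Pb = 101.
s = Ps − Pb = 142 − 101 = 41.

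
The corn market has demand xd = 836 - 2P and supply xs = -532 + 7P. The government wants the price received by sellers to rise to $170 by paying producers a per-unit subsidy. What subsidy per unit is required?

Required subsidy s = $81 per unit

At a seller price of 170, quantity supplied is -532 + 7·170 = 658.
Buyers absorb 658 only when they pay Pb with 836 − 2·Pb = 658, i.e. Pb = 89.
s = Ps − Pb = 170 − 89 = 81.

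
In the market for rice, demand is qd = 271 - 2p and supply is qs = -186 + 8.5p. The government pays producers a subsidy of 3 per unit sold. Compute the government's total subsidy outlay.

Government cost = 3965/7

Pre-subsidy: 271 - 2p = -186 + 8.5p gives p* = 914/21, q* = 3863/21.
With the subsidy, sellers receive ps = pb + 3 for each unit, where pb is the price buyers pay.
Supply in terms of pb becomes qs = -186 + 8.5(pb + 3) = -160.5 + 8.5pb. Setting this equal to demand: 271 - 2pb = -160.5 + 8.5pb, so pb = 863/21.
Sellers receive ps = 863/21 + 3 = 926/21; q' = 271 − 2·(863/21) = 3965/21.
Government outlay = subsidy × quantity = 3 × 3965/21 = 3965/7.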